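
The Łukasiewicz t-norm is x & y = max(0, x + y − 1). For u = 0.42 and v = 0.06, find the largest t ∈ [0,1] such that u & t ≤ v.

0.64

The residuum of the Łukasiewicz t-norm gives the supremum: min(1, 1 − 0.42 + 0.06).
1 − 0.42 + 0.06 = 0.64, so t = min(1, 0.64) = 0.64.
Check: 0.42 & 0.64 = max(0, 0.06) = 0.06 ≤ 0.06.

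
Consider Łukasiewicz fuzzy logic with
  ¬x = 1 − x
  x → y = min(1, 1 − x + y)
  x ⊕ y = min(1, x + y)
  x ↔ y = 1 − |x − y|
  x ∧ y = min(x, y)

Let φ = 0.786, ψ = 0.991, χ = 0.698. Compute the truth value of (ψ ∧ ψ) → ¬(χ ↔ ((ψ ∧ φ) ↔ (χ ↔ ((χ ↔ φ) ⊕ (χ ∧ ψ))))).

ψ ∧ ψ = min(0.991, 0.991) = 0.991
ψ ∧ φ = min(0.991, 0.786) = 0.786
χ ↔ φ = 1 − |0.698 − 0.786| = 1 − 0.088 = 0.912
χ ∧ ψ = min(0.698, 0.991) = 0.698
(χ ↔ φ) ⊕ (χ ∧ ψ) = min(1, 0.912 + 0.698) = min(1, 1.610) = 1.000
χ ↔ ((χ ↔ φ) ⊕ (χ ∧ ψ)) = 1 − |0.698 − 1.000| = 1 − 0.302 = 0.698
(ψ ∧ φ) ↔ (χ ↔ ((χ ↔ φ) ⊕ (χ ∧ ψ))) = 1 − |0.786 − 0.698| = 1 − 0.088 = 0.912
χ ↔ ((ψ ∧ φ) ↔ (χ ↔ ((χ ↔ φ) ⊕ (χ ∧ ψ)))) = 1 − |0.698 − 0.912| = 1 − 0.214 = 0.786
¬(χ ↔ ((ψ ∧ φ) ↔ (χ ↔ ((χ ↔ φ) ⊕ (χ ∧ ψ))))) = 1 − 0.786 = 0.214
(ψ ∧ ψ) → ¬(χ ↔ ((ψ ∧ φ) ↔ (χ ↔ ((χ ↔ φ) ⊕ (χ ∧ ψ))))) = min(1, 1 − 0.991 + 0.214) = min(1, 0.223) = 0.223

0.223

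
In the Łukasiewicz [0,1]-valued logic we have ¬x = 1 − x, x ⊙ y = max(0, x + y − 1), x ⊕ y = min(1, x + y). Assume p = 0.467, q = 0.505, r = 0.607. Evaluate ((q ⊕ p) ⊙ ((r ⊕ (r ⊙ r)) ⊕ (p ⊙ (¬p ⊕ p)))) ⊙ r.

0.579

q ⊕ p = min(1, 0.505 + 0.467) = min(1, 0.972) = 0.972
r ⊙ r = max(0, 0.607 + 0.607 − 1) = max(0, 0.214) = 0.214
r ⊕ (r ⊙ r) = min(1, 0.607 + 0.214) = min(1, 0.821) = 0.821
¬p = 1 − 0.467 = 0.533
¬p ⊕ p = min(1, 0.533 + 0.467) = min(1, 1.000) = 1.000
p ⊙ (¬p ⊕ p) = max(0, 0.467 + 1.000 − 1) = max(0, 0.467) = 0.467
(r ⊕ (r ⊙ r)) ⊕ (p ⊙ (¬p ⊕ p)) = min(1, 0.821 + 0.467) = min(1, 1.288) = 1.000
(q ⊕ p) ⊙ ((r ⊕ (r ⊙ r)) ⊕ (p ⊙ (¬p ⊕ p))) = max(0, 0.972 + 1.000 − 1) = max(0, 0.972) = 0.972
((q ⊕ p) ⊙ ((r ⊕ (r ⊙ r)) ⊕ (p ⊙ (¬p ⊕ p)))) ⊙ r = max(0, 0.972 + 0.607 − 1) = max(0, 0.579) = 0.579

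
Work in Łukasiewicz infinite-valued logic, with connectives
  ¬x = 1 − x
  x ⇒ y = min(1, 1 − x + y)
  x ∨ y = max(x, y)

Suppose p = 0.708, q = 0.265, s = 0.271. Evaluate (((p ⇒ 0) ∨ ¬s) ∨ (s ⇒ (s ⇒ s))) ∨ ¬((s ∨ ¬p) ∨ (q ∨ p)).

1.000

p ⇒ 0 = min(1, 1 − 0.708 + 0.000) = min(1, 0.292) = 0.292
¬s = 1 − 0.271 = 0.729
(p ⇒ 0) ∨ ¬s = max(0.292, 0.729) = 0.729
s ⇒ s = min(1, 1 − 0.271 + 0.271) = min(1, 1.000) = 1.000
s ⇒ (s ⇒ s) = min(1, 1 − 0.271 + 1.000) = min(1, 1.729) = 1.000
((p ⇒ 0) ∨ ¬s) ∨ (s ⇒ (s ⇒ s)) = max(0.729, 1.000) = 1.000
¬p = 1 − 0.708 = 0.292
s ∨ ¬p = max(0.271, 0.292) = 0.292
q ∨ p = max(0.265, 0.708) = 0.708
(s ∨ ¬p) ∨ (q ∨ p) = max(0.292, 0.708) = 0.708
¬((s ∨ ¬p) ∨ (q ∨ p)) = 1 − 0.708 = 0.292
(((p ⇒ 0) ∨ ¬s) ∨ (s ⇒ (s ⇒ s))) ∨ ¬((s ∨ ¬p) ∨ (q ∨ p)) = max(1.000, 0.292) = 1.000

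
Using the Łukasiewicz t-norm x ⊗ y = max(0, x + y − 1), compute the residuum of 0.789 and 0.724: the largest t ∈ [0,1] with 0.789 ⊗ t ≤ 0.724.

0.935

The residuum of the Łukasiewicz t-norm gives the supremum: min(1, 1 − 0.789 + 0.724).
1 − 0.789 + 0.724 = 0.935, so t = min(1, 0.935) = 0.935.
Check: 0.789 ⊗ 0.935 = max(0, 0.724) = 0.724 ≤ 0.724.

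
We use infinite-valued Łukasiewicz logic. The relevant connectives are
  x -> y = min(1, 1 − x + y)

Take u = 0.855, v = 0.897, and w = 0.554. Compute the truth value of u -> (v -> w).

0.802

v -> w = min(1, 1 − 0.897 + 0.554) = min(1, 0.657) = 0.657
u -> (v -> w) = min(1, 1 − 0.855 + 0.657) = min(1, 0.802) = 0.802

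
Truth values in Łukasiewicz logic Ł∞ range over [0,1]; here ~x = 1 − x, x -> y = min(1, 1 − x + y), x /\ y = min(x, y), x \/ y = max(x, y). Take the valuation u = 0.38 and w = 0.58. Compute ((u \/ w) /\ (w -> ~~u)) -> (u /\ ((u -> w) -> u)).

u \/ w = max(0.38, 0.58) = 0.58
~u = 1 − 0.38 = 0.62
~~u = 1 − 0.62 = 0.38
w -> ~~u = min(1, 1 − 0.58 + 0.38) = min(1, 0.80) = 0.80
(u \/ w) /\ (w -> ~~u) = min(0.58, 0.80) = 0.58
u -> w = min(1, 1 − 0.38 + 0.58) = min(1, 1.20) = 1.00
(u -> w) -> u = min(1, 1 − 1.00 + 0.38) = min(1, 0.38) = 0.38
u /\ ((u -> w) -> u) = min(0.38, 0.38) = 0.38
((u \/ w) /\ (w -> ~~u)) -> (u /\ ((u -> w) -> u)) = min(1, 1 − 0.58 + 0.38) = min(1, 0.80) = 0.80

0.80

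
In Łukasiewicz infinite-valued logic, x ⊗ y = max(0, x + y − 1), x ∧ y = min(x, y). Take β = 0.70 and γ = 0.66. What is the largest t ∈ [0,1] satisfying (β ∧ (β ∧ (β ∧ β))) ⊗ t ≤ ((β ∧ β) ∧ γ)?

0.96

β ∧ β = min(0.70, 0.70) = 0.70
β ∧ (β ∧ β) = min(0.70, 0.70) = 0.70
β ∧ (β ∧ (β ∧ β)) = min(0.70, 0.70) = 0.70
So the left factor is β ∧ (β ∧ (β ∧ β)) = 0.70.
(β ∧ β) ∧ γ = min(0.70, 0.66) = 0.66
So the right-hand bound is (β ∧ β) ∧ γ = 0.66.
The residuum of the Łukasiewicz t-norm gives the supremum: min(1, 1 − 0.70 + 0.66).
1 − 0.70 + 0.66 = 0.96, so t = min(1, 0.96) = 0.96.
Check: 0.70 ⊗ 0.96 = max(0, 0.66) = 0.66 ≤ 0.66.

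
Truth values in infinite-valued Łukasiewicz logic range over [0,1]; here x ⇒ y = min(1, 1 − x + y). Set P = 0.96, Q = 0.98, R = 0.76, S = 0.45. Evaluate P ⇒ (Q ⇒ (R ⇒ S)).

0.75

R ⇒ S = min(1, 1 − 0.76 + 0.45) = min(1, 0.69) = 0.69
Q ⇒ (R ⇒ S) = min(1, 1 − 0.98 + 0.69) = min(1, 0.71) = 0.71
P ⇒ (Q ⇒ (R ⇒ S)) = min(1, 1 − 0.96 + 0.71) = min(1, 0.75) = 0.75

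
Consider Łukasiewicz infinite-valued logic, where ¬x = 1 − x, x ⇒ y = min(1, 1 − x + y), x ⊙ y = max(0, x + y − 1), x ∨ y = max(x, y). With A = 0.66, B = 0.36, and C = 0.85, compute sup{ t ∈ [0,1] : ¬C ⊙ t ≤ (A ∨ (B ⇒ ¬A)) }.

¬C = 1 − 0.85 = 0.15
So the left factor is ¬C = 0.15.
¬A = 1 − 0.66 = 0.34
B ⇒ ¬A = min(1, 1 − 0.36 + 0.34) = min(1, 0.98) = 0.98
A ∨ (B ⇒ ¬A) = max(0.66, 0.98) = 0.98
So the right-hand bound is A ∨ (B ⇒ ¬A) = 0.98.
The residuum of the Łukasiewicz t-norm gives the supremum: min(1, 1 − 0.15 + 0.98).
1 − 0.15 + 0.98 = 1.83, so t = min(1, 1.83) = 1.00.
Check: 0.15 ⊙ 1.00 = max(0, 0.15) = 0.15 ≤ 0.98.

1.00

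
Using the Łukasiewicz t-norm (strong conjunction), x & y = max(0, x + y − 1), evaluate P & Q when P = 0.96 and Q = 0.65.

0.61

P & Q = max(0, 0.96 + 0.65 − 1) = max(0, 0.61) = 0.61
For comparison, the Gödel (minimum) t-norm min(x, y) would give 0.65.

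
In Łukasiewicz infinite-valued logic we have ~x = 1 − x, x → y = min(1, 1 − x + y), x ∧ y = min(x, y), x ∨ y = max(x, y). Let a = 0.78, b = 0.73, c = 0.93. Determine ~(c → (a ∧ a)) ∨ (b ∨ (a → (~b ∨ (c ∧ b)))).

a ∧ a = min(0.78, 0.78) = 0.78
c → (a ∧ a) = min(1, 1 − 0.93 + 0.78) = min(1, 0.85) = 0.85
~(c → (a ∧ a)) = 1 − 0.85 = 0.15
~b = 1 − 0.73 = 0.27
c ∧ b = min(0.93, 0.73) = 0.73
~b ∨ (c ∧ b) = max(0.27, 0.73) = 0.73
a → (~b ∨ (c ∧ b)) = min(1, 1 − 0.78 + 0.73) = min(1, 0.95) = 0.95
b ∨ (a → (~b ∨ (c ∧ b))) = max(0.73, 0.95) = 0.95
~(c → (a ∧ a)) ∨ (b ∨ (a → (~b ∨ (c ∧ b)))) = max(0.15, 0.95) = 0.95

0.95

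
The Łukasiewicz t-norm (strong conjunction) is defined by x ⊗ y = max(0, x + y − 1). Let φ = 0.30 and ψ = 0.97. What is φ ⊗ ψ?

φ ⊗ ψ = max(0, 0.30 + 0.97 − 1) = max(0, 0.27) = 0.27
For comparison, the Gödel (minimum) t-norm min(x, y) would give 0.30.

0.27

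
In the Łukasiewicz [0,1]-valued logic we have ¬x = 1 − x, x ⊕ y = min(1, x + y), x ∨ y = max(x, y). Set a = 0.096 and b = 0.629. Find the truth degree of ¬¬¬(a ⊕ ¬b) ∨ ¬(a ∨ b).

0.533

¬b = 1 − 0.629 = 0.371
a ⊕ ¬b = min(1, 0.096 + 0.371) = min(1, 0.467) = 0.467
¬(a ⊕ ¬b) = 1 − 0.467 = 0.533
¬¬(a ⊕ ¬b) = 1 − 0.533 = 0.467
¬¬¬(a ⊕ ¬b) = 1 − 0.467 = 0.533
a ∨ b = max(0.096, 0.629) = 0.629
¬(a ∨ b) = 1 − 0.629 = 0.371
¬¬¬(a ⊕ ¬b) ∨ ¬(a ∨ b) = max(0.533, 0.371) = 0.533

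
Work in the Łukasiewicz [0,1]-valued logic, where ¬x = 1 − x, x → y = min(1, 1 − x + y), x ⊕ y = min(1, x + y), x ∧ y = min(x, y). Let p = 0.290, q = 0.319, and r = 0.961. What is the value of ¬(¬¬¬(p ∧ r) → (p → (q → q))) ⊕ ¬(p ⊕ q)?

0.391

p ∧ r = min(0.290, 0.961) = 0.290
¬(p ∧ r) = 1 − 0.290 = 0.710
¬¬(p ∧ r) = 1 − 0.710 = 0.290
¬¬¬(p ∧ r) = 1 − 0.290 = 0.710
q → q = min(1, 1 − 0.319 + 0.319) = min(1, 1.000) = 1.000
p → (q → q) = min(1, 1 − 0.290 + 1.000) = min(1, 1.710) = 1.000
¬¬¬(p ∧ r) → (p → (q → q)) = min(1, 1 − 0.710 + 1.000) = min(1, 1.290) = 1.000
¬(¬¬¬(p ∧ r) → (p → (q → q))) = 1 − 1.000 = 0.000
p ⊕ q = min(1, 0.290 + 0.319) = min(1, 0.609) = 0.609
¬(p ⊕ q) = 1 − 0.609 = 0.391
¬(¬¬¬(p ∧ r) → (p → (q → q))) ⊕ ¬(p ⊕ q) = min(1, 0.000 + 0.391) = min(1, 0.391) = 0.391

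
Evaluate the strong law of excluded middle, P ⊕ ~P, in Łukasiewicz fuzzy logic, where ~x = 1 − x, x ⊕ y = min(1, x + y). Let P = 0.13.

~P = 1 − 0.13 = 0.87
P ⊕ ~P = min(1, 0.13 + 0.87) = min(1, 1.00) = 1.00
(As expected: always 1 in Ł∞ since a ⊕ (1−a) = 1.)

1.00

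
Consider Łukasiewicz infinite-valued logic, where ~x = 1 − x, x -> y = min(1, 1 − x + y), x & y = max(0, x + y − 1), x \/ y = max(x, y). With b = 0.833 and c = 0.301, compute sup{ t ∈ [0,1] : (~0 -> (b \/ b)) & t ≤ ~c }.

~0 = 1 − 0.000 = 1.000
b \/ b = max(0.833, 0.833) = 0.833
~0 -> (b \/ b) = min(1, 1 − 1.000 + 0.833) = min(1, 0.833) = 0.833
So the left factor is ~0 -> (b \/ b) = 0.833.
~c = 1 − 0.301 = 0.699
So the right-hand bound is ~c = 0.699.
The residuum of the Łukasiewicz t-norm gives the supremum: min(1, 1 − 0.833 + 0.699).
1 − 0.833 + 0.699 = 0.866, so t = min(1, 0.866) = 0.866.
Check: 0.833 & 0.866 = max(0, 0.699) = 0.699 ≤ 0.699.

0.866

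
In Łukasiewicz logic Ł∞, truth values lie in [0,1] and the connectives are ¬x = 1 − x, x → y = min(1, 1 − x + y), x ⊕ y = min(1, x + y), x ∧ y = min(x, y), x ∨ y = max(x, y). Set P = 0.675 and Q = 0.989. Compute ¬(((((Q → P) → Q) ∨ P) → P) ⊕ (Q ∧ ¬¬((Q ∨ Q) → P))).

0.000

Q → P = min(1, 1 − 0.989 + 0.675) = min(1, 0.686) = 0.686
(Q → P) → Q = min(1, 1 − 0.686 + 0.989) = min(1, 1.303) = 1.000
((Q → P) → Q) ∨ P = max(1.000, 0.675) = 1.000
(((Q → P) → Q) ∨ P) → P = min(1, 1 − 1.000 + 0.675) = min(1, 0.675) = 0.675
Q ∨ Q = max(0.989, 0.989) = 0.989
(Q ∨ Q) → P = min(1, 1 − 0.989 + 0.675) = min(1, 0.686) = 0.686
¬((Q ∨ Q) → P) = 1 − 0.686 = 0.314
¬¬((Q ∨ Q) → P) = 1 − 0.314 = 0.686
Q ∧ ¬¬((Q ∨ Q) → P) = min(0.989, 0.686) = 0.686
((((Q → P) → Q) ∨ P) → P) ⊕ (Q ∧ ¬¬((Q ∨ Q) → P)) = min(1, 0.675 + 0.686) = min(1, 1.361) = 1.000
¬(((((Q → P) → Q) ∨ P) → P) ⊕ (Q ∧ ¬¬((Q ∨ Q) → P))) = 1 − 1.000 = 0.000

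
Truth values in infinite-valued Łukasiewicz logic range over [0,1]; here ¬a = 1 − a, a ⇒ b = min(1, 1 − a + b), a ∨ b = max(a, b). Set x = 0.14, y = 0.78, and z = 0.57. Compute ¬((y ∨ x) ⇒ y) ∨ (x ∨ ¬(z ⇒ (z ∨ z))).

0.14

y ∨ x = max(0.78, 0.14) = 0.78
(y ∨ x) ⇒ y = min(1, 1 − 0.78 + 0.78) = min(1, 1.00) = 1.00
¬((y ∨ x) ⇒ y) = 1 − 1.00 = 0.00
z ∨ z = max(0.57, 0.57) = 0.57
z ⇒ (z ∨ z) = min(1, 1 − 0.57 + 0.57) = min(1, 1.00) = 1.00
¬(z ⇒ (z ∨ z)) = 1 − 1.00 = 0.00
x ∨ ¬(z ⇒ (z ∨ z)) = max(0.14, 0.00) = 0.14
¬((y ∨ x) ⇒ y) ∨ (x ∨ ¬(z ⇒ (z ∨ z))) = max(0.00, 0.14) = 0.14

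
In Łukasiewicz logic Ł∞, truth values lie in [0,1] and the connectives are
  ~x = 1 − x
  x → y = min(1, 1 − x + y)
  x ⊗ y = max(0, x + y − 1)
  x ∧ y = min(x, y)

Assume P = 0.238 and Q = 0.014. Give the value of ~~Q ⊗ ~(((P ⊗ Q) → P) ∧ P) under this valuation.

~Q = 1 − 0.014 = 0.986
~~Q = 1 − 0.986 = 0.014
P ⊗ Q = max(0, 0.238 + 0.014 − 1) = max(0, -0.748) = 0.000
(P ⊗ Q) → P = min(1, 1 − 0.000 + 0.238) = min(1, 1.238) = 1.000
((P ⊗ Q) → P) ∧ P = min(1.000, 0.238) = 0.238
~(((P ⊗ Q) → P) ∧ P) = 1 − 0.238 = 0.762
~~Q ⊗ ~(((P ⊗ Q) → P) ∧ P) = max(0, 0.014 + 0.762 − 1) = max(0, -0.224) = 0.000

0.000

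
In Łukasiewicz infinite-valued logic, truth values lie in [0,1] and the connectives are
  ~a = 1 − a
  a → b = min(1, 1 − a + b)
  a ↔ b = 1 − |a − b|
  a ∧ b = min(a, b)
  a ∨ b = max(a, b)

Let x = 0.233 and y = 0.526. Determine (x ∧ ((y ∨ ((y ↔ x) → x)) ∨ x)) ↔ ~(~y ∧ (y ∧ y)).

y ↔ x = 1 − |0.526 − 0.233| = 1 − 0.293 = 0.707
(y ↔ x) → x = min(1, 1 − 0.707 + 0.233) = min(1, 0.526) = 0.526
y ∨ ((y ↔ x) → x) = max(0.526, 0.526) = 0.526
(y ∨ ((y ↔ x) → x)) ∨ x = max(0.526, 0.233) = 0.526
x ∧ ((y ∨ ((y ↔ x) → x)) ∨ x) = min(0.233, 0.526) = 0.233
~y = 1 − 0.526 = 0.474
y ∧ y = min(0.526, 0.526) = 0.526
~y ∧ (y ∧ y) = min(0.474, 0.526) = 0.474
~(~y ∧ (y ∧ y)) = 1 − 0.474 = 0.526
(x ∧ ((y ∨ ((y ↔ x) → x)) ∨ x)) ↔ ~(~y ∧ (y ∧ y)) = 1 − |0.233 − 0.526| = 1 − 0.293 = 0.707

0.707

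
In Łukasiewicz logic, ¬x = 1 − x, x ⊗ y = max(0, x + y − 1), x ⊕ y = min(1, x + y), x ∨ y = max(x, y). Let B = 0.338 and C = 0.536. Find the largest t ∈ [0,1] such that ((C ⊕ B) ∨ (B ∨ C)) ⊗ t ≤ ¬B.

0.788

C ⊕ B = min(1, 0.536 + 0.338) = min(1, 0.874) = 0.874
B ∨ C = max(0.338, 0.536) = 0.536
(C ⊕ B) ∨ (B ∨ C) = max(0.874, 0.536) = 0.874
So the left factor is (C ⊕ B) ∨ (B ∨ C) = 0.874.
¬B = 1 − 0.338 = 0.662
So the right-hand bound is ¬B = 0.662.
The residuum of the Łukasiewicz t-norm gives the supremum: min(1, 1 − 0.874 + 0.662).
1 − 0.874 + 0.662 = 0.788, so t = min(1, 0.788) = 0.788.
Check: 0.874 ⊗ 0.788 = max(0, 0.662) = 0.662 ≤ 0.662.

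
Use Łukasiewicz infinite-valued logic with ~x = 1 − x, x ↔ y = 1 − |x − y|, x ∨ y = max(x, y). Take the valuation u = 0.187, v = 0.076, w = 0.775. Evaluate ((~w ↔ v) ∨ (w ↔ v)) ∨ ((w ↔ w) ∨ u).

~w = 1 − 0.775 = 0.225
~w ↔ v = 1 − |0.225 − 0.076| = 1 − 0.149 = 0.851
w ↔ v = 1 − |0.775 − 0.076| = 1 − 0.699 = 0.301
(~w ↔ v) ∨ (w ↔ v) = max(0.851, 0.301) = 0.851
w ↔ w = 1 − |0.775 − 0.775| = 1 − 0.000 = 1.000
(w ↔ w) ∨ u = max(1.000, 0.187) = 1.000
((~w ↔ v) ∨ (w ↔ v)) ∨ ((w ↔ w) ∨ u) = max(0.851, 1.000) = 1.000

1.000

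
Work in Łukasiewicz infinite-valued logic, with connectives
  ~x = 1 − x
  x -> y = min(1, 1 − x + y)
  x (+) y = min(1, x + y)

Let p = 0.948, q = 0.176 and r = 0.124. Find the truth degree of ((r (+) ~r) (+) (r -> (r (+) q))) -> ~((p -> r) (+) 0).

~r = 1 − 0.124 = 0.876
r (+) ~r = min(1, 0.124 + 0.876) = min(1, 1.000) = 1.000
r (+) q = min(1, 0.124 + 0.176) = min(1, 0.300) = 0.300
r -> (r (+) q) = min(1, 1 − 0.124 + 0.300) = min(1, 1.176) = 1.000
(r (+) ~r) (+) (r -> (r (+) q)) = min(1, 1.000 + 1.000) = min(1, 2.000) = 1.000
p -> r = min(1, 1 − 0.948 + 0.124) = min(1, 0.176) = 0.176
(p -> r) (+) 0 = min(1, 0.176 + 0.000) = min(1, 0.176) = 0.176
~((p -> r) (+) 0) = 1 − 0.176 = 0.824
((r (+) ~r) (+) (r -> (r (+) q))) -> ~((p -> r) (+) 0) = min(1, 1 − 1.000 + 0.824) = min(1, 0.824) = 0.824

0.824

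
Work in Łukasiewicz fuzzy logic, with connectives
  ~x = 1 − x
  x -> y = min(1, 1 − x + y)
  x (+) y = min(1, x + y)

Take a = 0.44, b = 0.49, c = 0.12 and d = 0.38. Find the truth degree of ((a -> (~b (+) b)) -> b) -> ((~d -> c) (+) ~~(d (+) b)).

~b = 1 − 0.49 = 0.51
~b (+) b = min(1, 0.51 + 0.49) = min(1, 1.00) = 1.00
a -> (~b (+) b) = min(1, 1 − 0.44 + 1.00) = min(1, 1.56) = 1.00
(a -> (~b (+) b)) -> b = min(1, 1 − 1.00 + 0.49) = min(1, 0.49) = 0.49
~d = 1 − 0.38 = 0.62
~d -> c = min(1, 1 − 0.62 + 0.12) = min(1, 0.50) = 0.50
d (+) b = min(1, 0.38 + 0.49) = min(1, 0.87) = 0.87
~(d (+) b) = 1 − 0.87 = 0.13
~~(d (+) b) = 1 − 0.13 = 0.87
(~d -> c) (+) ~~(d (+) b) = min(1, 0.50 + 0.87) = min(1, 1.37) = 1.00
((a -> (~b (+) b)) -> b) -> ((~d -> c) (+) ~~(d (+) b)) = min(1, 1 − 0.49 + 1.00) = min(1, 1.51) = 1.00

1.00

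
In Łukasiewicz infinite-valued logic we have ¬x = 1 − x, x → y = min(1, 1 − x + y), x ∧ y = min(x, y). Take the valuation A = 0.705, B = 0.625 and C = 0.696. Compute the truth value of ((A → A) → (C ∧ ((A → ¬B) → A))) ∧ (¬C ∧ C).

0.304

A → A = min(1, 1 − 0.705 + 0.705) = min(1, 1.000) = 1.000
¬B = 1 − 0.625 = 0.375
A → ¬B = min(1, 1 − 0.705 + 0.375) = min(1, 0.670) = 0.670
(A → ¬B) → A = min(1, 1 − 0.670 + 0.705) = min(1, 1.035) = 1.000
C ∧ ((A → ¬B) → A) = min(0.696, 1.000) = 0.696
(A → A) → (C ∧ ((A → ¬B) → A)) = min(1, 1 − 1.000 + 0.696) = min(1, 0.696) = 0.696
¬C = 1 − 0.696 = 0.304
¬C ∧ C = min(0.304, 0.696) = 0.304
((A → A) → (C ∧ ((A → ¬B) → A))) ∧ (¬C ∧ C) = min(0.696, 0.304) = 0.304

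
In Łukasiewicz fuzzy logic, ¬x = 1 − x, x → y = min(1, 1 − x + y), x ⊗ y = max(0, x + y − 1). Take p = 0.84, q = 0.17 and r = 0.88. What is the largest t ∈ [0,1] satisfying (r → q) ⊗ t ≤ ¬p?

r → q = min(1, 1 − 0.88 + 0.17) = min(1, 0.29) = 0.29
So the left factor is r → q = 0.29.
¬p = 1 − 0.84 = 0.16
So the right-hand bound is ¬p = 0.16.
The residuum of the Łukasiewicz t-norm gives the supremum: min(1, 1 − 0.29 + 0.16).
1 − 0.29 + 0.16 = 0.87, so t = min(1, 0.87) = 0.87.
Check: 0.29 ⊗ 0.87 = max(0, 0.16) = 0.16 ≤ 0.16.

0.87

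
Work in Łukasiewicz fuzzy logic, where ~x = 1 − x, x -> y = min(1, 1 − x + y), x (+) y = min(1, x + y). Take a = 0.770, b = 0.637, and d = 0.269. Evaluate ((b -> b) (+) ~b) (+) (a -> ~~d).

1.000

b -> b = min(1, 1 − 0.637 + 0.637) = min(1, 1.000) = 1.000
~b = 1 − 0.637 = 0.363
(b -> b) (+) ~b = min(1, 1.000 + 0.363) = min(1, 1.363) = 1.000
~d = 1 − 0.269 = 0.731
~~d = 1 − 0.731 = 0.269
a -> ~~d = min(1, 1 − 0.770 + 0.269) = min(1, 0.499) = 0.499
((b -> b) (+) ~b) (+) (a -> ~~d) = min(1, 1.000 + 0.499) = min(1, 1.499) = 1.000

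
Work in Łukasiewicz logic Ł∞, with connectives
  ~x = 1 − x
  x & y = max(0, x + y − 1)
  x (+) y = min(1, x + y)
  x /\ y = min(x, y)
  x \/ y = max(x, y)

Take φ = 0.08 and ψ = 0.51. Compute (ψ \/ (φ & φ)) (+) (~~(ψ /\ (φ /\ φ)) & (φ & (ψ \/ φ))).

φ & φ = max(0, 0.08 + 0.08 − 1) = max(0, -0.84) = 0.00
ψ \/ (φ & φ) = max(0.51, 0.00) = 0.51
φ /\ φ = min(0.08, 0.08) = 0.08
ψ /\ (φ /\ φ) = min(0.51, 0.08) = 0.08
~(ψ /\ (φ /\ φ)) = 1 − 0.08 = 0.92
~~(ψ /\ (φ /\ φ)) = 1 − 0.92 = 0.08
ψ \/ φ = max(0.51, 0.08) = 0.51
φ & (ψ \/ φ) = max(0, 0.08 + 0.51 − 1) = max(0, -0.41) = 0.00
~~(ψ /\ (φ /\ φ)) & (φ & (ψ \/ φ)) = max(0, 0.08 + 0.00 − 1) = max(0, -0.92) = 0.00
(ψ \/ (φ & φ)) (+) (~~(ψ /\ (φ /\ φ)) & (φ & (ψ \/ φ))) = min(1, 0.51 + 0.00) = min(1, 0.51) = 0.51

0.51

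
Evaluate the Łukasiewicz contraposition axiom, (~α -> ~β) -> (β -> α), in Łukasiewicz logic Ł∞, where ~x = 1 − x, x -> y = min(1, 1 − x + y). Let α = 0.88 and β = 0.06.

1.00

~α = 1 − 0.88 = 0.12
~β = 1 − 0.06 = 0.94
~α -> ~β = min(1, 1 − 0.12 + 0.94) = min(1, 1.82) = 1.00
β -> α = min(1, 1 − 0.06 + 0.88) = min(1, 1.82) = 1.00
(~α -> ~β) -> (β -> α) = min(1, 1 − 1.00 + 1.00) = min(1, 1.00) = 1.00
(As expected: an axiom of Ł∞, always 1.)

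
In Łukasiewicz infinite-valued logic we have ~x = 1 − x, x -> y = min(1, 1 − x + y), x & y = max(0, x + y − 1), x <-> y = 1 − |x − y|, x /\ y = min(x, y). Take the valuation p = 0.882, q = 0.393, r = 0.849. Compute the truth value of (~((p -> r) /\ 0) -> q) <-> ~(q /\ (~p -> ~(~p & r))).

0.786

p -> r = min(1, 1 − 0.882 + 0.849) = min(1, 0.967) = 0.967
(p -> r) /\ 0 = min(0.967, 0.000) = 0.000
~((p -> r) /\ 0) = 1 − 0.000 = 1.000
~((p -> r) /\ 0) -> q = min(1, 1 − 1.000 + 0.393) = min(1, 0.393) = 0.393
~p = 1 − 0.882 = 0.118
~p & r = max(0, 0.118 + 0.849 − 1) = max(0, -0.033) = 0.000
~(~p & r) = 1 − 0.000 = 1.000
~p -> ~(~p & r) = min(1, 1 − 0.118 + 1.000) = min(1, 1.882) = 1.000
q /\ (~p -> ~(~p & r)) = min(0.393, 1.000) = 0.393
~(q /\ (~p -> ~(~p & r))) = 1 − 0.393 = 0.607
(~((p -> r) /\ 0) -> q) <-> ~(q /\ (~p -> ~(~p & r))) = 1 − |0.393 − 0.607| = 1 − 0.214 = 0.786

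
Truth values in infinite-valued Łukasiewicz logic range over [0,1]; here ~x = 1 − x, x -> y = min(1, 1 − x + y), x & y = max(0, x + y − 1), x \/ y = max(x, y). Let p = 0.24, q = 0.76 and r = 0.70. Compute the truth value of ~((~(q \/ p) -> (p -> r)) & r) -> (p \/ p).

0.94

q \/ p = max(0.76, 0.24) = 0.76
~(q \/ p) = 1 − 0.76 = 0.24
p -> r = min(1, 1 − 0.24 + 0.70) = min(1, 1.46) = 1.00
~(q \/ p) -> (p -> r) = min(1, 1 − 0.24 + 1.00) = min(1, 1.76) = 1.00
(~(q \/ p) -> (p -> r)) & r = max(0, 1.00 + 0.70 − 1) = max(0, 0.70) = 0.70
~((~(q \/ p) -> (p -> r)) & r) = 1 − 0.70 = 0.30
p \/ p = max(0.24, 0.24) = 0.24
~((~(q \/ p) -> (p -> r)) & r) -> (p \/ p) = min(1, 1 − 0.30 + 0.24) = min(1, 0.94) = 0.94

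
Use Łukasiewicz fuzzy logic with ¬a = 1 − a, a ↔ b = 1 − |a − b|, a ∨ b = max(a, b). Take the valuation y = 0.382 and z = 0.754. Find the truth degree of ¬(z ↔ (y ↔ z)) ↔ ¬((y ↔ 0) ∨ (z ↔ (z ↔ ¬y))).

0.984

y ↔ z = 1 − |0.382 − 0.754| = 1 − 0.372 = 0.628
z ↔ (y ↔ z) = 1 − |0.754 − 0.628| = 1 − 0.126 = 0.874
¬(z ↔ (y ↔ z)) = 1 − 0.874 = 0.126
y ↔ 0 = 1 − |0.382 − 0.000| = 1 − 0.382 = 0.618
¬y = 1 − 0.382 = 0.618
z ↔ ¬y = 1 − |0.754 − 0.618| = 1 − 0.136 = 0.864
z ↔ (z ↔ ¬y) = 1 − |0.754 − 0.864| = 1 − 0.110 = 0.890
(y ↔ 0) ∨ (z ↔ (z ↔ ¬y)) = max(0.618, 0.890) = 0.890
¬((y ↔ 0) ∨ (z ↔ (z ↔ ¬y))) = 1 − 0.890 = 0.110
¬(z ↔ (y ↔ z)) ↔ ¬((y ↔ 0) ∨ (z ↔ (z ↔ ¬y))) = 1 − |0.126 − 0.110| = 1 − 0.016 = 0.984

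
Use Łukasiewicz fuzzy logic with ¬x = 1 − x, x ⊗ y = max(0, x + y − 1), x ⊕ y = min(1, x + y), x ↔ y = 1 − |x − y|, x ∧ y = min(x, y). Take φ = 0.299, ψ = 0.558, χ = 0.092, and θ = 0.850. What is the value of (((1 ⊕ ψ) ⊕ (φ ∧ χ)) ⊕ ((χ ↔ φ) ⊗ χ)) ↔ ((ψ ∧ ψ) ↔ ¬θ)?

1 ⊕ ψ = min(1, 1.000 + 0.558) = min(1, 1.558) = 1.000
φ ∧ χ = min(0.299, 0.092) = 0.092
(1 ⊕ ψ) ⊕ (φ ∧ χ) = min(1, 1.000 + 0.092) = min(1, 1.092) = 1.000
χ ↔ φ = 1 − |0.092 − 0.299| = 1 − 0.207 = 0.793
(χ ↔ φ) ⊗ χ = max(0, 0.793 + 0.092 − 1) = max(0, -0.115) = 0.000
((1 ⊕ ψ) ⊕ (φ ∧ χ)) ⊕ ((χ ↔ φ) ⊗ χ) = min(1, 1.000 + 0.000) = min(1, 1.000) = 1.000
ψ ∧ ψ = min(0.558, 0.558) = 0.558
¬θ = 1 − 0.850 = 0.150
(ψ ∧ ψ) ↔ ¬θ = 1 − |0.558 − 0.150| = 1 − 0.408 = 0.592
(((1 ⊕ ψ) ⊕ (φ ∧ χ)) ⊕ ((χ ↔ φ) ⊗ χ)) ↔ ((ψ ∧ ψ) ↔ ¬θ) = 1 − |1.000 − 0.592| = 1 − 0.408 = 0.592

0.592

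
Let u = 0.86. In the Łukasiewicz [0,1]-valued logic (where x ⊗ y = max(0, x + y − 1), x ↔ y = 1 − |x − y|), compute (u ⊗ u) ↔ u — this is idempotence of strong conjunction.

u ⊗ u = max(0, 0.86 + 0.86 − 1) = max(0, 0.72) = 0.72
(u ⊗ u) ↔ u = 1 − |0.72 − 0.86| = 1 − 0.14 = 0.86
(The value 0.86 < 1 shows this instance is not satisfied; fails in Ł∞ since a ⊗ a = max(0, 2a−1) ≠ a in general.)

0.86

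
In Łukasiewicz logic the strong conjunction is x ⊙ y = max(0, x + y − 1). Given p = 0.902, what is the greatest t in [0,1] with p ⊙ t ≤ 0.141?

0.239

The residuum of the Łukasiewicz t-norm gives the supremum: min(1, 1 − 0.902 + 0.141).
1 − 0.902 + 0.141 = 0.239, so t = min(1, 0.239) = 0.239.
Check: 0.902 ⊙ 0.239 = max(0, 0.141) = 0.141 ≤ 0.141.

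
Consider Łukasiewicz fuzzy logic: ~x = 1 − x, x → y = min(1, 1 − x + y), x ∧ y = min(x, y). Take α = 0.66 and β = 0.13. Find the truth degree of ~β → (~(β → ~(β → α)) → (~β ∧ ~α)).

1.00

~β = 1 − 0.13 = 0.87
β → α = min(1, 1 − 0.13 + 0.66) = min(1, 1.53) = 1.00
~(β → α) = 1 − 1.00 = 0.00
β → ~(β → α) = min(1, 1 − 0.13 + 0.00) = min(1, 0.87) = 0.87
~(β → ~(β → α)) = 1 − 0.87 = 0.13
~α = 1 − 0.66 = 0.34
~β ∧ ~α = min(0.87, 0.34) = 0.34
~(β → ~(β → α)) → (~β ∧ ~α) = min(1, 1 − 0.13 + 0.34) = min(1, 1.21) = 1.00
~β → (~(β → ~(β → α)) → (~β ∧ ~α)) = min(1, 1 − 0.87 + 1.00) = min(1, 1.13) = 1.00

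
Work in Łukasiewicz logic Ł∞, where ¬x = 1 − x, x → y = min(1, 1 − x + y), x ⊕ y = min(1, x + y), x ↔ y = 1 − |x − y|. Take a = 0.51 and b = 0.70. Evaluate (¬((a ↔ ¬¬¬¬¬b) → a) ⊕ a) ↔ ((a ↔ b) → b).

0.90

¬b = 1 − 0.70 = 0.30
¬¬b = 1 − 0.30 = 0.70
¬¬¬b = 1 − 0.70 = 0.30
¬¬¬¬b = 1 − 0.30 = 0.70
¬¬¬¬¬b = 1 − 0.70 = 0.30
a ↔ ¬¬¬¬¬b = 1 − |0.51 − 0.30| = 1 − 0.21 = 0.79
(a ↔ ¬¬¬¬¬b) → a = min(1, 1 − 0.79 + 0.51) = min(1, 0.72) = 0.72
¬((a ↔ ¬¬¬¬¬b) → a) = 1 − 0.72 = 0.28
¬((a ↔ ¬¬¬¬¬b) → a) ⊕ a = min(1, 0.28 + 0.51) = min(1, 0.79) = 0.79
a ↔ b = 1 − |0.51 − 0.70| = 1 − 0.19 = 0.81
(a ↔ b) → b = min(1, 1 − 0.81 + 0.70) = min(1, 0.89) = 0.89
(¬((a ↔ ¬¬¬¬¬b) → a) ⊕ a) ↔ ((a ↔ b) → b) = 1 − |0.79 − 0.89| = 1 − 0.10 = 0.90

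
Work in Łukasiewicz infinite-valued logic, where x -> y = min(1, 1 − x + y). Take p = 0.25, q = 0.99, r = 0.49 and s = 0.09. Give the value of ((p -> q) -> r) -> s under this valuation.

p -> q = min(1, 1 − 0.25 + 0.99) = min(1, 1.74) = 1.00
(p -> q) -> r = min(1, 1 − 1.00 + 0.49) = min(1, 0.49) = 0.49
((p -> q) -> r) -> s = min(1, 1 − 0.49 + 0.09) = min(1, 0.60) = 0.60

0.60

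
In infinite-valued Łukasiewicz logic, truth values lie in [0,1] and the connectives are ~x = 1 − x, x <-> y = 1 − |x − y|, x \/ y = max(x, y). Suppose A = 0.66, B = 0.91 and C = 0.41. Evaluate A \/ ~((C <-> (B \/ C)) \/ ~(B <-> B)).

B \/ C = max(0.91, 0.41) = 0.91
C <-> (B \/ C) = 1 − |0.41 − 0.91| = 1 − 0.50 = 0.50
B <-> B = 1 − |0.91 − 0.91| = 1 − 0.00 = 1.00
~(B <-> B) = 1 − 1.00 = 0.00
(C <-> (B \/ C)) \/ ~(B <-> B) = max(0.50, 0.00) = 0.50
~((C <-> (B \/ C)) \/ ~(B <-> B)) = 1 − 0.50 = 0.50
A \/ ~((C <-> (B \/ C)) \/ ~(B <-> B)) = max(0.66, 0.50) = 0.66

0.66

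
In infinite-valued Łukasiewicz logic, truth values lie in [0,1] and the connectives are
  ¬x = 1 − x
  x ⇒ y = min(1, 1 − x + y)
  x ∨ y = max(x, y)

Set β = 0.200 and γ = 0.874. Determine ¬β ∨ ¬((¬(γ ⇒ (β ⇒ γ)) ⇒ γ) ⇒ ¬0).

¬β = 1 − 0.200 = 0.800
β ⇒ γ = min(1, 1 − 0.200 + 0.874) = min(1, 1.674) = 1.000
γ ⇒ (β ⇒ γ) = min(1, 1 − 0.874 + 1.000) = min(1, 1.126) = 1.000
¬(γ ⇒ (β ⇒ γ)) = 1 − 1.000 = 0.000
¬(γ ⇒ (β ⇒ γ)) ⇒ γ = min(1, 1 − 0.000 + 0.874) = min(1, 1.874) = 1.000
¬0 = 1 − 0.000 = 1.000
(¬(γ ⇒ (β ⇒ γ)) ⇒ γ) ⇒ ¬0 = min(1, 1 − 1.000 + 1.000) = min(1, 1.000) = 1.000
¬((¬(γ ⇒ (β ⇒ γ)) ⇒ γ) ⇒ ¬0) = 1 − 1.000 = 0.000
¬β ∨ ¬((¬(γ ⇒ (β ⇒ γ)) ⇒ γ) ⇒ ¬0) = max(0.800, 0.000) = 0.800

0.800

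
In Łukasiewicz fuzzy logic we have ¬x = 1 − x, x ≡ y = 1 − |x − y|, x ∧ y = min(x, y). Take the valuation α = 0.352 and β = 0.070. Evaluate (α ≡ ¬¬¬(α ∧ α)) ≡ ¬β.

0.774

α ∧ α = min(0.352, 0.352) = 0.352
¬(α ∧ α) = 1 − 0.352 = 0.648
¬¬(α ∧ α) = 1 − 0.648 = 0.352
¬¬¬(α ∧ α) = 1 − 0.352 = 0.648
α ≡ ¬¬¬(α ∧ α) = 1 − |0.352 − 0.648| = 1 − 0.296 = 0.704
¬β = 1 − 0.070 = 0.930
(α ≡ ¬¬¬(α ∧ α)) ≡ ¬β = 1 − |0.704 − 0.930| = 1 − 0.226 = 0.774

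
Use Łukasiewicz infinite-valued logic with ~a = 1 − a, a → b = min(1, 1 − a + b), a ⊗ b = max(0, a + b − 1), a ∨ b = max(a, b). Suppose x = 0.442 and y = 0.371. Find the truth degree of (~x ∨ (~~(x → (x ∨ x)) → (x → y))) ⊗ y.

~x = 1 − 0.442 = 0.558
x ∨ x = max(0.442, 0.442) = 0.442
x → (x ∨ x) = min(1, 1 − 0.442 + 0.442) = min(1, 1.000) = 1.000
~(x → (x ∨ x)) = 1 − 1.000 = 0.000
~~(x → (x ∨ x)) = 1 − 0.000 = 1.000
x → y = min(1, 1 − 0.442 + 0.371) = min(1, 0.929) = 0.929
~~(x → (x ∨ x)) → (x → y) = min(1, 1 − 1.000 + 0.929) = min(1, 0.929) = 0.929
~x ∨ (~~(x → (x ∨ x)) → (x → y)) = max(0.558, 0.929) = 0.929
(~x ∨ (~~(x → (x ∨ x)) → (x → y))) ⊗ y = max(0, 0.929 + 0.371 − 1) = max(0, 0.300) = 0.300

0.300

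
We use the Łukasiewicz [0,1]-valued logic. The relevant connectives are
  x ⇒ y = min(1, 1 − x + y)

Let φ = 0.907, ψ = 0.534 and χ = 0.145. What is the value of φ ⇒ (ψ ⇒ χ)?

ψ ⇒ χ = min(1, 1 − 0.534 + 0.145) = min(1, 0.611) = 0.611
φ ⇒ (ψ ⇒ χ) = min(1, 1 − 0.907 + 0.611) = min(1, 0.704) = 0.704

0.704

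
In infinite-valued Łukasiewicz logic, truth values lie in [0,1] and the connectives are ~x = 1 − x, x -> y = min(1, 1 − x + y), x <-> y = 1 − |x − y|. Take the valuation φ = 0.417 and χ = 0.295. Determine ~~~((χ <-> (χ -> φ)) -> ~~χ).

0.000

χ -> φ = min(1, 1 − 0.295 + 0.417) = min(1, 1.122) = 1.000
χ <-> (χ -> φ) = 1 − |0.295 − 1.000| = 1 − 0.705 = 0.295
~χ = 1 − 0.295 = 0.705
~~χ = 1 − 0.705 = 0.295
(χ <-> (χ -> φ)) -> ~~χ = min(1, 1 − 0.295 + 0.295) = min(1, 1.000) = 1.000
~((χ <-> (χ -> φ)) -> ~~χ) = 1 − 1.000 = 0.000
~~((χ <-> (χ -> φ)) -> ~~χ) = 1 − 0.000 = 1.000
~~~((χ <-> (χ -> φ)) -> ~~χ) = 1 − 1.000 = 0.000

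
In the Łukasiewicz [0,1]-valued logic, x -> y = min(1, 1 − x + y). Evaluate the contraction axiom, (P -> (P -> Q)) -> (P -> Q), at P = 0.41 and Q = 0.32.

P -> Q = min(1, 1 − 0.41 + 0.32) = min(1, 0.91) = 0.91
P -> (P -> Q) = min(1, 1 − 0.41 + 0.91) = min(1, 1.50) = 1.00
(P -> (P -> Q)) -> (P -> Q) = min(1, 1 − 1.00 + 0.91) = min(1, 0.91) = 0.91
(The value 0.91 < 1 shows this instance is not satisfied; fails in Ł∞ (the t-norm is not idempotent).)

0.91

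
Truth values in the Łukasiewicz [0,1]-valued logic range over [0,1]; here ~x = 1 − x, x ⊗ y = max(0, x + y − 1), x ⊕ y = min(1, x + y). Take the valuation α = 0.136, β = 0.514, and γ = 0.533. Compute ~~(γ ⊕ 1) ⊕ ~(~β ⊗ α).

1.000

γ ⊕ 1 = min(1, 0.533 + 1.000) = min(1, 1.533) = 1.000
~(γ ⊕ 1) = 1 − 1.000 = 0.000
~~(γ ⊕ 1) = 1 − 0.000 = 1.000
~β = 1 − 0.514 = 0.486
~β ⊗ α = max(0, 0.486 + 0.136 − 1) = max(0, -0.378) = 0.000
~(~β ⊗ α) = 1 − 0.000 = 1.000
~~(γ ⊕ 1) ⊕ ~(~β ⊗ α) = min(1, 1.000 + 1.000) = min(1, 2.000) = 1.000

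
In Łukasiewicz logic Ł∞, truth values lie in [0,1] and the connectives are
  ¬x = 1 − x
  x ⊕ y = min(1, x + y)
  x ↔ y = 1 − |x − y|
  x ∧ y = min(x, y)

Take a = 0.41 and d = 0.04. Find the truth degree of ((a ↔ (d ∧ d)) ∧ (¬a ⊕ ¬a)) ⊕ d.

d ∧ d = min(0.04, 0.04) = 0.04
a ↔ (d ∧ d) = 1 − |0.41 − 0.04| = 1 − 0.37 = 0.63
¬a = 1 − 0.41 = 0.59
¬a ⊕ ¬a = min(1, 0.59 + 0.59) = min(1, 1.18) = 1.00
(a ↔ (d ∧ d)) ∧ (¬a ⊕ ¬a) = min(0.63, 1.00) = 0.63
((a ↔ (d ∧ d)) ∧ (¬a ⊕ ¬a)) ⊕ d = min(1, 0.63 + 0.04) = min(1, 0.67) = 0.67

0.67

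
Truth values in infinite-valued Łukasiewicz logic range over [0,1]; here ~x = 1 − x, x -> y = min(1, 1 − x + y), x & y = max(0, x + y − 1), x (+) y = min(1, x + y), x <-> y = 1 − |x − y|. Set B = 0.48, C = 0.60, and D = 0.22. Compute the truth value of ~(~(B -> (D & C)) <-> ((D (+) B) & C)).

D & C = max(0, 0.22 + 0.60 − 1) = max(0, -0.18) = 0.00
B -> (D & C) = min(1, 1 − 0.48 + 0.00) = min(1, 0.52) = 0.52
~(B -> (D & C)) = 1 − 0.52 = 0.48
D (+) B = min(1, 0.22 + 0.48) = min(1, 0.70) = 0.70
(D (+) B) & C = max(0, 0.70 + 0.60 − 1) = max(0, 0.30) = 0.30
~(B -> (D & C)) <-> ((D (+) B) & C) = 1 − |0.48 − 0.30| = 1 − 0.18 = 0.82
~(~(B -> (D & C)) <-> ((D (+) B) & C)) = 1 − 0.82 = 0.18

0.18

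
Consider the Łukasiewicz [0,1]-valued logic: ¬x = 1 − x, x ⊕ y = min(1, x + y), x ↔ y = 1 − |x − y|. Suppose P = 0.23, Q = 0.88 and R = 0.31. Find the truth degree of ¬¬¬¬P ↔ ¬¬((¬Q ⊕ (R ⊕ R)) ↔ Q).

¬P = 1 − 0.23 = 0.77
¬¬P = 1 − 0.77 = 0.23
¬¬¬P = 1 − 0.23 = 0.77
¬¬¬¬P = 1 − 0.77 = 0.23
¬Q = 1 − 0.88 = 0.12
R ⊕ R = min(1, 0.31 + 0.31) = min(1, 0.62) = 0.62
¬Q ⊕ (R ⊕ R) = min(1, 0.12 + 0.62) = min(1, 0.74) = 0.74
(¬Q ⊕ (R ⊕ R)) ↔ Q = 1 − |0.74 − 0.88| = 1 − 0.14 = 0.86
¬((¬Q ⊕ (R ⊕ R)) ↔ Q) = 1 − 0.86 = 0.14
¬¬((¬Q ⊕ (R ⊕ R)) ↔ Q) = 1 − 0.14 = 0.86
¬¬¬¬P ↔ ¬¬((¬Q ⊕ (R ⊕ R)) ↔ Q) = 1 − |0.23 − 0.86| = 1 − 0.63 = 0.37

0.37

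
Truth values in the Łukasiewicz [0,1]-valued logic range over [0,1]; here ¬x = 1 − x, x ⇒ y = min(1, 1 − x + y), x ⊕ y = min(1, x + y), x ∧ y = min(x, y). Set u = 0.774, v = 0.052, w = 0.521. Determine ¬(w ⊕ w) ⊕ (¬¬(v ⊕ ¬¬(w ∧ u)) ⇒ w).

w ⊕ w = min(1, 0.521 + 0.521) = min(1, 1.042) = 1.000
¬(w ⊕ w) = 1 − 1.000 = 0.000
w ∧ u = min(0.521, 0.774) = 0.521
¬(w ∧ u) = 1 − 0.521 = 0.479
¬¬(w ∧ u) = 1 − 0.479 = 0.521
v ⊕ ¬¬(w ∧ u) = min(1, 0.052 + 0.521) = min(1, 0.573) = 0.573
¬(v ⊕ ¬¬(w ∧ u)) = 1 − 0.573 = 0.427
¬¬(v ⊕ ¬¬(w ∧ u)) = 1 − 0.427 = 0.573
¬¬(v ⊕ ¬¬(w ∧ u)) ⇒ w = min(1, 1 − 0.573 + 0.521) = min(1, 0.948) = 0.948
¬(w ⊕ w) ⊕ (¬¬(v ⊕ ¬¬(w ∧ u)) ⇒ w) = min(1, 0.000 + 0.948) = min(1, 0.948) = 0.948

0.948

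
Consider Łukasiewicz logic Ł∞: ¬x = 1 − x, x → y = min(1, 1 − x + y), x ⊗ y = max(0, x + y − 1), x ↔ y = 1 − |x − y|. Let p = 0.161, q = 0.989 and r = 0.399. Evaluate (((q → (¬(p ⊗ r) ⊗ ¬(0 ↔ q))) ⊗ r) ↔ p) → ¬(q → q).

0.238

p ⊗ r = max(0, 0.161 + 0.399 − 1) = max(0, -0.440) = 0.000
¬(p ⊗ r) = 1 − 0.000 = 1.000
0 ↔ q = 1 − |0.000 − 0.989| = 1 − 0.989 = 0.011
¬(0 ↔ q) = 1 − 0.011 = 0.989
¬(p ⊗ r) ⊗ ¬(0 ↔ q) = max(0, 1.000 + 0.989 − 1) = max(0, 0.989) = 0.989
q → (¬(p ⊗ r) ⊗ ¬(0 ↔ q)) = min(1, 1 − 0.989 + 0.989) = min(1, 1.000) = 1.000
(q → (¬(p ⊗ r) ⊗ ¬(0 ↔ q))) ⊗ r = max(0, 1.000 + 0.399 − 1) = max(0, 0.399) = 0.399
((q → (¬(p ⊗ r) ⊗ ¬(0 ↔ q))) ⊗ r) ↔ p = 1 − |0.399 − 0.161| = 1 − 0.238 = 0.762
q → q = min(1, 1 − 0.989 + 0.989) = min(1, 1.000) = 1.000
¬(q → q) = 1 − 1.000 = 0.000
(((q → (¬(p ⊗ r) ⊗ ¬(0 ↔ q))) ⊗ r) ↔ p) → ¬(q → q) = min(1, 1 − 0.762 + 0.000) = min(1, 0.238) = 0.238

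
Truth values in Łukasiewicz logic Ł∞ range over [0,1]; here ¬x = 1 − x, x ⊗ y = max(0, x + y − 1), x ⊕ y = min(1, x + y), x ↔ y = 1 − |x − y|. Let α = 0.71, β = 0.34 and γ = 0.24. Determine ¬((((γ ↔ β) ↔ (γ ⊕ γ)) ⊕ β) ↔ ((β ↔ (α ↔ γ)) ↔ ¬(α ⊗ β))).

0.06

γ ↔ β = 1 − |0.24 − 0.34| = 1 − 0.10 = 0.90
γ ⊕ γ = min(1, 0.24 + 0.24) = min(1, 0.48) = 0.48
(γ ↔ β) ↔ (γ ⊕ γ) = 1 − |0.90 − 0.48| = 1 − 0.42 = 0.58
((γ ↔ β) ↔ (γ ⊕ γ)) ⊕ β = min(1, 0.58 + 0.34) = min(1, 0.92) = 0.92
α ↔ γ = 1 − |0.71 − 0.24| = 1 − 0.47 = 0.53
β ↔ (α ↔ γ) = 1 − |0.34 − 0.53| = 1 − 0.19 = 0.81
α ⊗ β = max(0, 0.71 + 0.34 − 1) = max(0, 0.05) = 0.05
¬(α ⊗ β) = 1 − 0.05 = 0.95
(β ↔ (α ↔ γ)) ↔ ¬(α ⊗ β) = 1 − |0.81 − 0.95| = 1 − 0.14 = 0.86
(((γ ↔ β) ↔ (γ ⊕ γ)) ⊕ β) ↔ ((β ↔ (α ↔ γ)) ↔ ¬(α ⊗ β)) = 1 − |0.92 − 0.86| = 1 − 0.06 = 0.94
¬((((γ ↔ β) ↔ (γ ⊕ γ)) ⊕ β) ↔ ((β ↔ (α ↔ γ)) ↔ ¬(α ⊗ β))) = 1 − 0.94 = 0.06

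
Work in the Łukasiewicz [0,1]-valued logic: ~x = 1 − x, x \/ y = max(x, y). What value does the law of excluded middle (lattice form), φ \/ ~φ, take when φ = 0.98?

0.98

~φ = 1 − 0.98 = 0.02
φ \/ ~φ = max(0.98, 0.02) = 0.98
(The value 0.98 < 1 shows this instance is not satisfied; not a Ł∞-tautology — its value is max(a, 1−a).)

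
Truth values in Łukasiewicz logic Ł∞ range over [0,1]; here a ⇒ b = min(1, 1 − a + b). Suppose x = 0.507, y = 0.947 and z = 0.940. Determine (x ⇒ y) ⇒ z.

0.940

x ⇒ y = min(1, 1 − 0.507 + 0.947) = min(1, 1.440) = 1.000
(x ⇒ y) ⇒ z = min(1, 1 − 1.000 + 0.940) = min(1, 0.940) = 0.940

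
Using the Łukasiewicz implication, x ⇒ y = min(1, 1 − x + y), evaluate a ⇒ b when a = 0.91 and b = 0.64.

0.73

a ⇒ b = min(1, 1 − 0.91 + 0.64) = min(1, 0.73) = 0.73
For comparison, the Gödel implication (1 if x ≤ y else y) would give 0.64.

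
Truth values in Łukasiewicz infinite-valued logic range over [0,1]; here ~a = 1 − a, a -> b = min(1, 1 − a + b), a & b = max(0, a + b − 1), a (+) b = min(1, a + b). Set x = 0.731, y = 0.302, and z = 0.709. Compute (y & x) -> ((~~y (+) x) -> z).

y & x = max(0, 0.302 + 0.731 − 1) = max(0, 0.033) = 0.033
~y = 1 − 0.302 = 0.698
~~y = 1 − 0.698 = 0.302
~~y (+) x = min(1, 0.302 + 0.731) = min(1, 1.033) = 1.000
(~~y (+) x) -> z = min(1, 1 − 1.000 + 0.709) = min(1, 0.709) = 0.709
(y & x) -> ((~~y (+) x) -> z) = min(1, 1 − 0.033 + 0.709) = min(1, 1.676) = 1.000

1.000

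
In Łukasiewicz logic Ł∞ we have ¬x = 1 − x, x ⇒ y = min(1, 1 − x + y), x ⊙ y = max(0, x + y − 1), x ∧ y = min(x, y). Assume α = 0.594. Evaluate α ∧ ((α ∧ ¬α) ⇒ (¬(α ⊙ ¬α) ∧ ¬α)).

¬α = 1 − 0.594 = 0.406
α ∧ ¬α = min(0.594, 0.406) = 0.406
α ⊙ ¬α = max(0, 0.594 + 0.406 − 1) = max(0, 0.000) = 0.000
¬(α ⊙ ¬α) = 1 − 0.000 = 1.000
¬(α ⊙ ¬α) ∧ ¬α = min(1.000, 0.406) = 0.406
(α ∧ ¬α) ⇒ (¬(α ⊙ ¬α) ∧ ¬α) = min(1, 1 − 0.406 + 0.406) = min(1, 1.000) = 1.000
α ∧ ((α ∧ ¬α) ⇒ (¬(α ⊙ ¬α) ∧ ¬α)) = min(0.594, 1.000) = 0.594

0.594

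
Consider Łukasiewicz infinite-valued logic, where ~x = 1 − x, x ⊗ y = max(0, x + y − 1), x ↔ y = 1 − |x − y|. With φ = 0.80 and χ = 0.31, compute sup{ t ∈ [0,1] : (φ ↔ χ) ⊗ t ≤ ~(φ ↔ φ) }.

0.49

φ ↔ χ = 1 − |0.80 − 0.31| = 1 − 0.49 = 0.51
So the left factor is φ ↔ χ = 0.51.
φ ↔ φ = 1 − |0.80 − 0.80| = 1 − 0.00 = 1.00
~(φ ↔ φ) = 1 − 1.00 = 0.00
So the right-hand bound is ~(φ ↔ φ) = 0.00.
The residuum of the Łukasiewicz t-norm gives the supremum: min(1, 1 − 0.51 + 0.00).
1 − 0.51 + 0.00 = 0.49, so t = min(1, 0.49) = 0.49.
Check: 0.51 ⊗ 0.49 = max(0, 0.00) = 0.00 ≤ 0.00.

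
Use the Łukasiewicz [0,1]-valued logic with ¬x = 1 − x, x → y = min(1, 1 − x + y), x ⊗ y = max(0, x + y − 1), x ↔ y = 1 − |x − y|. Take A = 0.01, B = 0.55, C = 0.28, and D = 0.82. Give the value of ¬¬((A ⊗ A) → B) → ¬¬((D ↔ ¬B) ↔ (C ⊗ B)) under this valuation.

A ⊗ A = max(0, 0.01 + 0.01 − 1) = max(0, -0.98) = 0.00
(A ⊗ A) → B = min(1, 1 − 0.00 + 0.55) = min(1, 1.55) = 1.00
¬((A ⊗ A) → B) = 1 − 1.00 = 0.00
¬¬((A ⊗ A) → B) = 1 − 0.00 = 1.00
¬B = 1 − 0.55 = 0.45
D ↔ ¬B = 1 − |0.82 − 0.45| = 1 − 0.37 = 0.63
C ⊗ B = max(0, 0.28 + 0.55 − 1) = max(0, -0.17) = 0.00
(D ↔ ¬B) ↔ (C ⊗ B) = 1 − |0.63 − 0.00| = 1 − 0.63 = 0.37
¬((D ↔ ¬B) ↔ (C ⊗ B)) = 1 − 0.37 = 0.63
¬¬((D ↔ ¬B) ↔ (C ⊗ B)) = 1 − 0.63 = 0.37
¬¬((A ⊗ A) → B) → ¬¬((D ↔ ¬B) ↔ (C ⊗ B)) = min(1, 1 − 1.00 + 0.37) = min(1, 0.37) = 0.37

0.37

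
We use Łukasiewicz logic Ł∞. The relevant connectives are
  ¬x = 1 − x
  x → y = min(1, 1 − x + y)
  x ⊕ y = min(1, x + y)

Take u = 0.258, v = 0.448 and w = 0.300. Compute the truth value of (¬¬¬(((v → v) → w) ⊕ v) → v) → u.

0.258

v → v = min(1, 1 − 0.448 + 0.448) = min(1, 1.000) = 1.000
(v → v) → w = min(1, 1 − 1.000 + 0.300) = min(1, 0.300) = 0.300
((v → v) → w) ⊕ v = min(1, 0.300 + 0.448) = min(1, 0.748) = 0.748
¬(((v → v) → w) ⊕ v) = 1 − 0.748 = 0.252
¬¬(((v → v) → w) ⊕ v) = 1 − 0.252 = 0.748
¬¬¬(((v → v) → w) ⊕ v) = 1 − 0.748 = 0.252
¬¬¬(((v → v) → w) ⊕ v) → v = min(1, 1 − 0.252 + 0.448) = min(1, 1.196) = 1.000
(¬¬¬(((v → v) → w) ⊕ v) → v) → u = min(1, 1 − 1.000 + 0.258) = min(1, 0.258) = 0.258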